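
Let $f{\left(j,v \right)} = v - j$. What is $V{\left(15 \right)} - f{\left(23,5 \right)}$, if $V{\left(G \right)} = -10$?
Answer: $8$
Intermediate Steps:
$V{\left(15 \right)} - f{\left(23,5 \right)} = -10 - \left(5 - 23\right) = -10 - -18 = -10 + 18 = 8$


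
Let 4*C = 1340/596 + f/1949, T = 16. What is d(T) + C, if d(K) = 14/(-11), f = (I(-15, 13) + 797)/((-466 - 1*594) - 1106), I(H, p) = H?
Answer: -4917352151/6919094226 ≈ -0.71069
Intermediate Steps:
f = -391/1083 (f = (-15 + 797)/((-466 - 1*594) - 1106) = 782/((-466 - 594) - 1106) = 782/(-1060 - 1106) = 782/(-2166) = 782*(-1/2166) = -391/1083 ≈ -0.36103)
d(K) = -14/11 (d(K) = 14*(-1/11) = -14/11)
C = 353524343/629008566 (C = (1340/596 - 391/1083/1949)/4 = (1340*(1/596) - 391/1083*1/1949)/4 = (335/149 - 391/2110767)/4 = (¼)*(707048686/314504283) = 353524343/629008566 ≈ 0.56203)
d(T) + C = -14/11 + 353524343/629008566 = -4917352151/6919094226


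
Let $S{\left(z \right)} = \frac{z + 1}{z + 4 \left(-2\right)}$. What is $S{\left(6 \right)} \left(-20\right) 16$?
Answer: $1120$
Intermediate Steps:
$S{\left(z \right)} = \frac{1 + z}{-8 + z}$ ($S{\left(z \right)} = \frac{1 + z}{z - 8} = \frac{1 + z}{-8 + z}$)
$S{\left(6 \right)} \left(-20\right) 16 = \frac{1 + 6}{-8 + 6} \left(-20\right) 16 = \frac{1}{-2} \cdot 7 \left(-20\right) 16 = \left(- \frac{1}{2}\right) 7 \left(-20\right) 16 = \left(- \frac{7}{2}\right) \left(-20\right) 16 = 70 \cdot 16 = 1120$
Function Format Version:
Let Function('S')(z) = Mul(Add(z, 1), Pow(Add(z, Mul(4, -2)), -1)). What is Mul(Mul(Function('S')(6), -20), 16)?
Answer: 1120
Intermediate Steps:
Function('S')(z) = Mul(Pow(Add(-8, z), -1), Add(1, z)) (Function('S')(z) = Mul(Add(1, z), Pow(Add(z, -8), -1)) = Mul(Add(1, z), Pow(Add(-8, z), -1)) = Mul(Pow(Add(-8, z), -1), Add(1, z)))
Mul(Mul(Function('S')(6), -20), 16) = Mul(Mul(Mul(Pow(Add(-8, 6), -1), Add(1, 6)), -20), 16) = Mul(Mul(Mul(Pow(-2, -1), 7), -20), 16) = Mul(Mul(Mul(Rational(-1, 2), 7), -20), 16) = Mul(Mul(Rational(-7, 2), -20), 16) = Mul(70, 16) = 1120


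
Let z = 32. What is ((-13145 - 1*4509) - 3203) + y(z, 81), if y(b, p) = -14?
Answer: -20871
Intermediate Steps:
((-13145 - 1*4509) - 3203) + y(z, 81) = ((-13145 - 1*4509) - 3203) - 14 = ((-13145 - 4509) - 3203) - 14 = (-17654 - 3203) - 14 = -20857 - 14 = -20871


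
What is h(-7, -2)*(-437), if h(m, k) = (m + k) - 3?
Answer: 5244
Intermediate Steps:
h(m, k) = -3 + k + m (h(m, k) = (k + m) - 3 = -3 + k + m)
h(-7, -2)*(-437) = (-3 - 2 - 7)*(-437) = -12*(-437) = 5244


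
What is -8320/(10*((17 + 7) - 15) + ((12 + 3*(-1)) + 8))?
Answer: -8320/107 ≈ -77.757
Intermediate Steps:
-8320/(10*((17 + 7) - 15) + ((12 + 3*(-1)) + 8)) = -8320/(10*(24 - 15) + ((12 - 3) + 8)) = -8320/(10*9 + (9 + 8)) = -8320/(90 + 17) = -8320/107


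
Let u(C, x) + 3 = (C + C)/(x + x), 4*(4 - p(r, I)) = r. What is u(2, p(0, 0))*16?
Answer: -40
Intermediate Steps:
p(r, I) = 4 - r/4
u(C, x) = -3 + C/x (u(C, x) = -3 + (C + C)/(x + x) = -3 + (2*C)/((2*x)) = -3 + (2*C)*(1/(2*x)) = -3 + C/x)
u(2, p(0, 0))*16 = (-3 + 2/(4 - 1/4*0))*16 = (-3 + 2/(4 + 0))*16 = (-3 + 2/4)*16 = (-3 + 2*(1/4))*16 = (-3 + 1/2)*16 = -5/2*16 = -40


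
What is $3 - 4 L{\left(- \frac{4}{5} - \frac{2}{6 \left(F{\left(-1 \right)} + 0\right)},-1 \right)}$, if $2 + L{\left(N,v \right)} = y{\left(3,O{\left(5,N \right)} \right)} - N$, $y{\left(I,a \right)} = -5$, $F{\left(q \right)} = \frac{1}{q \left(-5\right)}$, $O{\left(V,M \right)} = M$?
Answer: $\frac{317}{15} \approx 21.133$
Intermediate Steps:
$F{\left(q \right)} = - \frac{1}{5 q}$ ($F{\left(q \right)} = \frac{1}{\left(-5\right) q} = - \frac{1}{5 q}$)
$L{\left(N,v \right)} = -7 - N$ ($L{\left(N,v \right)} = -2 - \left(5 + N\right) = -7 - N$)
$3 - 4 L{\left(- \frac{4}{5} - \frac{2}{6 \left(F{\left(-1 \right)} + 0\right)},-1 \right)} = 3 - 4 \left(-7 - \left(- \frac{4}{5} - \frac{2}{6 \left(- \frac{1}{5 \left(-1\right)} + 0\right)}\right)\right) = 3 - 4 \left(-7 - \left(\left(-4\right) \frac{1}{5} - \frac{2}{6 \left(\left(- \frac{1}{5}\right) \left(-1\right) + 0\right)}\right)\right) = 3 - 4 \left(-7 - \left(- \frac{4}{5} - \frac{2}{6 \left(\frac{1}{5} + 0\right)}\right)\right) = 3 - 4 \left(-7 - \left(- \frac{4}{5} - \frac{2}{6 \cdot \frac{1}{5}}\right)\right) = 3 - 4 \left(-7 - \left(- \frac{4}{5} - \frac{2}{\frac{6}{5}}\right)\right) = 3 - 4 \left(-7 - \left(- \frac{4}{5} - \frac{5}{3}\right)\right) = 3 - 4 \left(-7 - - \frac{37}{15}\right) = 3 - 4 \left(-7 + \frac{37}{15}\right) = 3 - - \frac{272}{15} = 3 + \frac{272}{15} = \frac{317}{15}$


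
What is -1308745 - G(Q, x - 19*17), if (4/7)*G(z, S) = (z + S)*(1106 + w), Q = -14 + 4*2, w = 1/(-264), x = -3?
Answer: -175866557/264 ≈ -6.6616e+5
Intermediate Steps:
w = -1/264 ≈ -0.0037879
Q = -6 (Q = -14 + 8 = -6)
G(z, S) = 2043881*S/1056 + 2043881*z/1056 (G(z, S) = 7*((z + S)*(1106 - 1/264))/4 = 7*((S + z)*(291983/264))/4 = 7*(291983*S/264 + 291983*z/264)/4 = 2043881*S/1056 + 2043881*z/1056)
-1308745 - G(Q, x - 19*17) = -1308745 - (2043881*(-3 - 19*17)/1056 + (2043881/1056)*(-6)) = -1308745 - (2043881*(-3 - 323)/1056 - 2043881/176) = -1308745 - ((2043881/1056)*(-326) - 2043881/176) = -1308745 - (-333152603/528 - 2043881/176) = -1308745 - 1*(-169642123/264) = -1308745 + 169642123/264 = -175866557/264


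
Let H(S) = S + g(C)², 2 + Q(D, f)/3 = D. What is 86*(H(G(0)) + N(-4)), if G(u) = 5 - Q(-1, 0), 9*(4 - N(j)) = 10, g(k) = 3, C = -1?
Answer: 20038/9 ≈ 2226.4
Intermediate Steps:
Q(D, f) = -6 + 3*D
N(j) = 26/9 (N(j) = 4 - ⅑*10 = 4 - 10/9 = 26/9)
G(u) = 14 (G(u) = 5 - (-6 + 3*(-1)) = 5 - (-6 - 3) = 5 - 1*(-9) = 5 + 9 = 14)
H(S) = 9 + S (H(S) = S + 3² = S + 9 = 9 + S)
86*(H(G(0)) + N(-4)) = 86*((9 + 14) + 26/9) = 86*(23 + 26/9) = 86*(233/9) = 20038/9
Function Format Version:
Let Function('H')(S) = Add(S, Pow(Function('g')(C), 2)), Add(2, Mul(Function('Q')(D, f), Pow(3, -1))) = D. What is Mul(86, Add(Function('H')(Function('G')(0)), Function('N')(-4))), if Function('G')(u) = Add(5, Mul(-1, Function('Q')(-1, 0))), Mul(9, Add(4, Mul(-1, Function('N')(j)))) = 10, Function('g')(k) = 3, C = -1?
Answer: Rational(20038, 9) ≈ 2226.4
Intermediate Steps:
Function('Q')(D, f) = Add(-6, Mul(3, D))
Function('N')(j) = Rational(26, 9) (Function('N')(j) = Add(4, Mul(Rational(-1, 9), 10)) = Add(4, Rational(-10, 9)) = Rational(26, 9))
Function('G')(u) = 14 (Function('G')(u) = Add(5, Mul(-1, Add(-6, Mul(3, -1)))) = Add(5, Mul(-1, Add(-6, -3))) = Add(5, Mul(-1, -9)) = Add(5, 9) = 14)
Function('H')(S) = Add(9, S) (Function('H')(S) = Add(S, Pow(3, 2)) = Add(S, 9) = Add(9, S))
Mul(86, Add(Function('H')(Function('G')(0)), Function('N')(-4))) = Mul(86, Add(Add(9, 14), Rational(26, 9))) = Mul(86, Add(23, Rational(26, 9))) = Mul(86, Rational(233, 9)) = Rational(20038, 9)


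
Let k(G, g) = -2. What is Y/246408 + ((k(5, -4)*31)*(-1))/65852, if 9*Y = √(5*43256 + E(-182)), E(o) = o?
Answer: 31/32926 + √216098/2217672 ≈ 0.0011511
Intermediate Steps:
Y = √216098/9 (Y = √(5*43256 - 182)/9 = √(216280 - 182)/9 = √216098/9 ≈ 51.651)
Y/246408 + ((k(5, -4)*31)*(-1))/65852 = (√216098/9)/246408 + (-2*31*(-1))/65852 = (√216098/9)*(1/246408) - 62*(-1)*(1/65852) = √216098/2217672 + 62*(1/65852) = √216098/2217672 + 31/32926 = 31/32926 + √216098/2217672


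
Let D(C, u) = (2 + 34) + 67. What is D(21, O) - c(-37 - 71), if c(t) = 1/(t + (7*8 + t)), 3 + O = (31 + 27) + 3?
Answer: 16481/160 ≈ 103.01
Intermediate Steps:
O = 58 (O = -3 + ((31 + 27) + 3) = -3 + (58 + 3) = -3 + 61 = 58)
c(t) = 1/(56 + 2*t) (c(t) = 1/(t + (56 + t)) = 1/(56 + 2*t))
D(C, u) = 103 (D(C, u) = 36 + 67 = 103)
D(21, O) - c(-37 - 71) = 103 - 1/(2*(28 + (-37 - 71))) = 103 - 1/(2*(28 - 108)) = 103 - 1/(2*(-80)) = 103 - (-1)/(2*80) = 103 - 1*(-1/160) = 103 + 1/160 = 16481/160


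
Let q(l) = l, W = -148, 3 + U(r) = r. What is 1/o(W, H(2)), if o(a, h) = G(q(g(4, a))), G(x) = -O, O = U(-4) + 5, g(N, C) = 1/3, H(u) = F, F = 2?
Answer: ½ ≈ 0.50000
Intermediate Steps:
U(r) = -3 + r
H(u) = 2
g(N, C) = ⅓
O = -2 (O = (-3 - 4) + 5 = -7 + 5 = -2)
G(x) = 2 (G(x) = -1*(-2) = 2)
o(a, h) = 2
1/o(W, H(2)) = 1/2 = ½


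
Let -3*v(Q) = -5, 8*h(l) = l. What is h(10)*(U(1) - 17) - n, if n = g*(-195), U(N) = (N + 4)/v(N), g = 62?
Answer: 24145/2 ≈ 12073.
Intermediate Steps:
h(l) = l/8
v(Q) = 5/3 (v(Q) = -⅓*(-5) = 5/3)
U(N) = 12/5 + 3*N/5 (U(N) = (N + 4)/(5/3) = (4 + N)*(⅗) = 12/5 + 3*N/5)
n = -12090 (n = 62*(-195) = -12090)
h(10)*(U(1) - 17) - n = ((⅛)*10)*((12/5 + (⅗)*1) - 17) - 1*(-12090) = 5*((12/5 + ⅗) - 17)/4 + 12090 = 5*(3 - 17)/4 + 12090 = (5/4)*(-14) + 12090 = -35/2 + 12090 = 24145/2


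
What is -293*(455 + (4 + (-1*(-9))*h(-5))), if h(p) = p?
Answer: -121302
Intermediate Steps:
-293*(455 + (4 + (-1*(-9))*h(-5))) = -293*(455 + (4 - 1*(-9)*(-5))) = -293*(455 + (4 + 9*(-5))) = -293*(455 + (4 - 45)) = -293*(455 - 41) = -293*414 = -121302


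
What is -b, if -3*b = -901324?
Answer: -901324/3 ≈ -3.0044e+5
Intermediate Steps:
b = 901324/3 (b = -⅓*(-901324) = 901324/3 ≈ 3.0044e+5)
-b = -1*901324/3 = -901324/3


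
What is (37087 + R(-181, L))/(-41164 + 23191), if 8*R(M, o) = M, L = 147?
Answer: -296515/143784 ≈ -2.0622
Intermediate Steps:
R(M, o) = M/8
(37087 + R(-181, L))/(-41164 + 23191) = (37087 + (⅛)*(-181))/(-41164 + 23191) = (37087 - 181/8)/(-17973) = (296515/8)*(-1/17973) = -296515/143784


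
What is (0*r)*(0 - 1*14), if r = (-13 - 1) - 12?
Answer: 0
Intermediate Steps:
r = -26 (r = -14 - 12 = -26)
(0*r)*(0 - 1*14) = (0*(-26))*(0 - 1*14) = 0*(0 - 14) = 0*(-14) = 0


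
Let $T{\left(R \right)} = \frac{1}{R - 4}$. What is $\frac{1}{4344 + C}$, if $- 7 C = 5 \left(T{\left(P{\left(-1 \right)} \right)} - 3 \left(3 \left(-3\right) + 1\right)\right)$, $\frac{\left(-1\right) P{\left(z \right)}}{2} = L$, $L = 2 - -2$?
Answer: $\frac{12}{51923} \approx 0.00023111$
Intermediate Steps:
$L = 4$ ($L = 2 + 2 = 4$)
$P{\left(z \right)} = -8$ ($P{\left(z \right)} = \left(-2\right) 4 = -8$)
$T{\left(R \right)} = \frac{1}{-4 + R}$
$C = - \frac{205}{12}$ ($C = - \frac{5 \left(\frac{1}{-4 - 8} - 3 \left(3 \left(-3\right) + 1\right)\right)}{7} = - \frac{5 \left(\frac{1}{-12} - 3 \left(-9 + 1\right)\right)}{7} = - \frac{5 \left(- \frac{1}{12} - -24\right)}{7} = - \frac{5 \left(- \frac{1}{12} + 24\right)}{7} = - \frac{5 \cdot \frac{287}{12}}{7} = \left(- \frac{1}{7}\right) \frac{1435}{12} = - \frac{205}{12} \approx -17.083$)
$\frac{1}{4344 + C} = \frac{1}{4344 - \frac{205}{12}} = \frac{1}{\frac{51923}{12}} = \frac{12}{51923}$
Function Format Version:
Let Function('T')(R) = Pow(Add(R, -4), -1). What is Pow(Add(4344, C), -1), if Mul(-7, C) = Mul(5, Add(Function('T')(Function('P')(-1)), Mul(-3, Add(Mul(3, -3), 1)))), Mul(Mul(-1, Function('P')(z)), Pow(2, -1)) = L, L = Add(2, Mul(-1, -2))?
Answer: Rational(12, 51923) ≈ 0.00023111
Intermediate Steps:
L = 4 (L = Add(2, 2) = 4)
Function('P')(z) = -8 (Function('P')(z) = Mul(-2, 4) = -8)
Function('T')(R) = Pow(Add(-4, R), -1)
C = Rational(-205, 12) (C = Mul(Rational(-1, 7), Mul(5, Add(Pow(Add(-4, -8), -1), Mul(-3, Add(Mul(3, -3), 1))))) = Mul(Rational(-1, 7), Mul(5, Add(Pow(-12, -1), Mul(-3, Add(-9, 1))))) = Mul(Rational(-1, 7), Mul(5, Add(Rational(-1, 12), Mul(-3, -8)))) = Mul(Rational(-1, 7), Mul(5, Add(Rational(-1, 12), 24))) = Mul(Rational(-1, 7), Mul(5, Rational(287, 12))) = Mul(Rational(-1, 7), Rational(1435, 12)) = Rational(-205, 12) ≈ -17.083)
Pow(Add(4344, C), -1) = Pow(Add(4344, Rational(-205, 12)), -1) = Pow(Rational(51923, 12), -1) = Rational(12, 51923)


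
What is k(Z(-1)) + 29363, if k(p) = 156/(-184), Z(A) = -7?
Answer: 1350659/46 ≈ 29362.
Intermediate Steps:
k(p) = -39/46 (k(p) = 156*(-1/184) = -39/46)
k(Z(-1)) + 29363 = -39/46 + 29363 = 1350659/46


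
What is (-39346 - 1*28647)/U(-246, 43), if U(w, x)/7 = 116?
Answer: -67993/812 ≈ -83.735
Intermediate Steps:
U(w, x) = 812 (U(w, x) = 7*116 = 812)
(-39346 - 1*28647)/U(-246, 43) = (-39346 - 1*28647)/812 = (-39346 - 28647)*(1/812) = -67993*1/812 = -67993/812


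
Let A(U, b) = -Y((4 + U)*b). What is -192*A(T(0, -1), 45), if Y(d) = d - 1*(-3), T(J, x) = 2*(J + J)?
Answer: 35136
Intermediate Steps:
T(J, x) = 4*J (T(J, x) = 2*(2*J) = 4*J)
Y(d) = 3 + d (Y(d) = d + 3 = 3 + d)
A(U, b) = -3 - b*(4 + U) (A(U, b) = -(3 + (4 + U)*b) = -(3 + b*(4 + U)) = -3 - b*(4 + U))
-192*A(T(0, -1), 45) = -192*(-3 - 1*45*(4 + 4*0)) = -192*(-3 - 1*45*(4 + 0)) = -192*(-3 - 1*45*4) = -192*(-3 - 180) = -192*(-183) = 35136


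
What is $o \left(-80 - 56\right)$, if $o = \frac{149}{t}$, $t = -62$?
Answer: $\frac{10132}{31} \approx 326.84$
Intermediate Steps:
$o = - \frac{149}{62}$ ($o = \frac{149}{-62} = 149 \left(- \frac{1}{62}\right) = - \frac{149}{62} \approx -2.4032$)
$o \left(-80 - 56\right) = - \frac{149 \left(-80 - 56\right)}{62} = \left(- \frac{149}{62}\right) \left(-136\right) = \frac{10132}{31}$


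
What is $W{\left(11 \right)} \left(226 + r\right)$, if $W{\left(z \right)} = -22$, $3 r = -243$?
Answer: $-3190$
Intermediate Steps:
$r = -81$ ($r = \frac{1}{3} \left(-243\right) = -81$)
$W{\left(11 \right)} \left(226 + r\right) = - 22 \left(226 - 81\right) = \left(-22\right) 145 = -3190$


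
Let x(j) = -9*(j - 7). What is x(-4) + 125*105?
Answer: 13224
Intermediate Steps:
x(j) = 63 - 9*j (x(j) = -9*(-7 + j) = 63 - 9*j)
x(-4) + 125*105 = (63 - 9*(-4)) + 125*105 = (63 + 36) + 13125 = 99 + 13125 = 13224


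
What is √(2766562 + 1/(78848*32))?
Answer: √1074983475478682/19712 ≈ 1663.3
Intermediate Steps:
√(2766562 + 1/(78848*32)) = √(2766562 + 1/2523136) = √(6980412178433/2523136) = √1074983475478682/19712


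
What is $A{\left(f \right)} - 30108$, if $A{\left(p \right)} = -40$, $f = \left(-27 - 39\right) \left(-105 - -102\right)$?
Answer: $-30148$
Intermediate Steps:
$f = 198$ ($f = - 66 \left(-105 + 102\right) = \left(-66\right) \left(-3\right) = 198$)
$A{\left(f \right)} - 30108 = -40 - 30108 = -30148$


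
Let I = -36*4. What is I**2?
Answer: 20736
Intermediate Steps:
I = -144 (I = -1*144 = -144)
I**2 = (-144)**2 = 20736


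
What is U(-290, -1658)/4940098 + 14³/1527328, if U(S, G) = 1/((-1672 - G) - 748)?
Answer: 161396682869/89834442165402 ≈ 0.0017966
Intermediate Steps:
U(S, G) = 1/(-2420 - G)
U(-290, -1658)/4940098 + 14³/1527328 = -1/(2420 - 1658)/4940098 + 14³/1527328 = -1/762*(1/4940098) + 2744*(1/1527328) = -1*1/762*(1/4940098) + 343/190916 = -1/762*1/4940098 + 343/190916 = -1/3764354676 + 343/190916 = 161396682869/89834442165402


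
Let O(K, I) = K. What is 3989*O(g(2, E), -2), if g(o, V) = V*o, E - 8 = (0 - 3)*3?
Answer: -7978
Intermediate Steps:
E = -1 (E = 8 + (0 - 3)*3 = 8 - 3*3 = 8 - 9 = -1)
3989*O(g(2, E), -2) = 3989*(-1*2) = 3989*(-2) = -7978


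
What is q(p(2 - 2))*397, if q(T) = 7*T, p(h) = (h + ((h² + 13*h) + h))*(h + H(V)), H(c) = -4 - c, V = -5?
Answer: 0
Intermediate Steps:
p(h) = (1 + h)*(h² + 15*h) (p(h) = (h + ((h² + 13*h) + h))*(h + (-4 - 1*(-5))) = (h + (h² + 14*h))*(h + (-4 + 5)) = (h² + 15*h)*(h + 1) = (h² + 15*h)*(1 + h) = (1 + h)*(h² + 15*h))
q(p(2 - 2))*397 = (7*((2 - 2)*(15 + (2 - 2)² + 16*(2 - 2))))*397 = (7*(0*(15 + 0² + 16*0)))*397 = (7*(0*(15 + 0 + 0)))*397 = (7*(0*15))*397 = (7*0)*397 = 0*397 = 0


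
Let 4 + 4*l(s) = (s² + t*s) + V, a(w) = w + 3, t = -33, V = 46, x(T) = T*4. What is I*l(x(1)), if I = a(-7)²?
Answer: -296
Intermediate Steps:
x(T) = 4*T
a(w) = 3 + w
l(s) = 21/2 - 33*s/4 + s²/4 (l(s) = -1 + ((s² - 33*s) + 46)/4 = -1 + (46 + s² - 33*s)/4 = -1 + (23/2 - 33*s/4 + s²/4) = 21/2 - 33*s/4 + s²/4)
I = 16 (I = (3 - 7)² = (-4)² = 16)
I*l(x(1)) = 16*(21/2 - 33 + (4*1)²/4) = 16*(21/2 - 33/4*4 + (¼)*4²) = 16*(21/2 - 33 + (¼)*16) = 16*(21/2 - 33 + 4) = 16*(-37/2) = -296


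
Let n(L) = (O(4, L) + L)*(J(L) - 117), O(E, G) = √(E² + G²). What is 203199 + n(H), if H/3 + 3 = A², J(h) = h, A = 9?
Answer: 230577 + 234*√13693 ≈ 2.5796e+5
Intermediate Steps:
H = 234 (H = -9 + 3*9² = -9 + 3*81 = -9 + 243 = 234)
n(L) = (-117 + L)*(L + √(16 + L²)) (n(L) = (√(4² + L²) + L)*(L - 117) = (√(16 + L²) + L)*(-117 + L) = (L + √(16 + L²))*(-117 + L) = (-117 + L)*(L + √(16 + L²)))
203199 + n(H) = 203199 + (234² - 117*234 - 117*√(16 + 234²) + 234*√(16 + 234²)) = 203199 + (54756 - 27378 - 117*√(16 + 54756) + 234*√(16 + 54756)) = 203199 + (54756 - 27378 - 234*√13693 + 234*√54772) = 203199 + (54756 - 27378 - 234*√13693 + 234*(2*√13693)) = 203199 + (54756 - 27378 - 234*√13693 + 468*√13693) = 203199 + (27378 + 234*√13693) = 230577 + 234*√13693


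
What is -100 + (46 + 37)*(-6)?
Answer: -598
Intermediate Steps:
-100 + (46 + 37)*(-6) = -100 + 83*(-6) = -100 - 498 = -598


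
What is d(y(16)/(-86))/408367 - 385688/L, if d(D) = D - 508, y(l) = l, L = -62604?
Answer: 45751545890/7427787363 ≈ 6.1595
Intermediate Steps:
d(D) = -508 + D
d(y(16)/(-86))/408367 - 385688/L = (-508 + 16/(-86))/408367 - 385688/(-62604) = (-508 + 16*(-1/86))*(1/408367) - 385688*(-1/62604) = (-508 - 8/43)*(1/408367) + 2606/423 = -21852/43*1/408367 + 2606/423 = -21852/17559781 + 2606/423 = 45751545890/7427787363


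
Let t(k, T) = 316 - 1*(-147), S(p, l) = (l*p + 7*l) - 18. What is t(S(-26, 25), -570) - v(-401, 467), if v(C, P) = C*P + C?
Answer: 188131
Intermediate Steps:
S(p, l) = -18 + 7*l + l*p (S(p, l) = (7*l + l*p) - 18 = -18 + 7*l + l*p)
v(C, P) = C + C*P
t(k, T) = 463 (t(k, T) = 316 + 147 = 463)
t(S(-26, 25), -570) - v(-401, 467) = 463 - (-401)*(1 + 467) = 463 - (-401)*468 = 463 - 1*(-187668) = 463 + 187668 = 188131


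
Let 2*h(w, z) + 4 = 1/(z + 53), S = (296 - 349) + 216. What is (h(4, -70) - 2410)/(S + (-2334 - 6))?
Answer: 82009/74018 ≈ 1.1080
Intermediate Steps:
S = 163 (S = -53 + 216 = 163)
h(w, z) = -2 + 1/(2*(53 + z)) (h(w, z) = -2 + 1/(2*(z + 53)) = -2 + 1/(2*(53 + z)))
(h(4, -70) - 2410)/(S + (-2334 - 6)) = ((-211 - 4*(-70))/(2*(53 - 70)) - 2410)/(163 + (-2334 - 6)) = ((½)*(-211 + 280)/(-17) - 2410)/(163 - 2340) = ((½)*(-1/17)*69 - 2410)/(-2177) = (-69/34 - 2410)*(-1/2177) = -82009/34*(-1/2177) = 82009/74018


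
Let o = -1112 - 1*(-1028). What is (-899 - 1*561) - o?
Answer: -1376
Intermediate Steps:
o = -84 (o = -1112 + 1028 = -84)
(-899 - 1*561) - o = (-899 - 1*561) - 1*(-84) = (-899 - 561) + 84 = -1460 + 84 = -1376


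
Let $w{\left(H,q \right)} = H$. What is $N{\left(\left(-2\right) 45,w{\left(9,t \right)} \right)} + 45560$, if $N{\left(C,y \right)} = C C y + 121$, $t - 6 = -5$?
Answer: $118581$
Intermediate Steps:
$t = 1$ ($t = 6 - 5 = 1$)
$N{\left(C,y \right)} = 121 + y C^{2}$ ($N{\left(C,y \right)} = C^{2} y + 121 = y C^{2} + 121 = 121 + y C^{2}$)
$N{\left(\left(-2\right) 45,w{\left(9,t \right)} \right)} + 45560 = \left(121 + 9 \left(\left(-2\right) 45\right)^{2}\right) + 45560 = \left(121 + 9 \left(-90\right)^{2}\right) + 45560 = \left(121 + 9 \cdot 8100\right) + 45560 = \left(121 + 72900\right) + 45560 = 73021 + 45560 = 118581$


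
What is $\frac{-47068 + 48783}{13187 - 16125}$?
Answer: $- \frac{1715}{2938} \approx -0.58373$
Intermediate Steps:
$\frac{-47068 + 48783}{13187 - 16125} = \frac{1715}{-2938} = 1715 \left(- \frac{1}{2938}\right) = - \frac{1715}{2938}$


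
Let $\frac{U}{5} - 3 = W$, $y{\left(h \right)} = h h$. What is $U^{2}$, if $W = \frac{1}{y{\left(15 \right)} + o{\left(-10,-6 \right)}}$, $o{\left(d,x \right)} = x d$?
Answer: $\frac{732736}{3249} \approx 225.53$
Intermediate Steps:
$y{\left(h \right)} = h^{2}$
$o{\left(d,x \right)} = d x$
$W = \frac{1}{285}$ ($W = \frac{1}{15^{2} - -60} = \frac{1}{225 + 60} = \frac{1}{285} \approx 0.0035088$)
$U = \frac{856}{57}$ ($U = 15 + 5 \cdot \frac{1}{285} = 15 + \frac{1}{57} = \frac{856}{57} \approx 15.018$)
$U^{2} = \left(\frac{856}{57}\right)^{2} = \frac{732736}{3249}$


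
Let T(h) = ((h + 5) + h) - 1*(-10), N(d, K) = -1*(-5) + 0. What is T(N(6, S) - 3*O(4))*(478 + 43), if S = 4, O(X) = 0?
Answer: 13025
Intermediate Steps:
N(d, K) = 5 (N(d, K) = 5 + 0 = 5)
T(h) = 15 + 2*h (T(h) = ((5 + h) + h) + 10 = (5 + 2*h) + 10 = 15 + 2*h)
T(N(6, S) - 3*O(4))*(478 + 43) = (15 + 2*(5 - 3*0))*(478 + 43) = (15 + 2*(5 + 0))*521 = (15 + 2*5)*521 = (15 + 10)*521 = 25*521 = 13025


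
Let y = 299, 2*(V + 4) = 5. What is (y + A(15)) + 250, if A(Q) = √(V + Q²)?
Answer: 549 + √894/2 ≈ 563.95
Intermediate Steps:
V = -3/2 (V = -4 + (½)*5 = -4 + 5/2 = -3/2 ≈ -1.5000)
A(Q) = √(-3/2 + Q²)
(y + A(15)) + 250 = (299 + √(-6 + 4*15²)/2) + 250 = (299 + √(-6 + 4*225)/2) + 250 = (299 + √(-6 + 900)/2) + 250 = (299 + √894/2) + 250 = 549 + √894/2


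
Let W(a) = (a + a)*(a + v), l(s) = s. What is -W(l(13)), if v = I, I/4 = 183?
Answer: -19370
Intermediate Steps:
I = 732 (I = 4*183 = 732)
v = 732
W(a) = 2*a*(732 + a) (W(a) = (a + a)*(a + 732) = (2*a)*(732 + a) = 2*a*(732 + a))
-W(l(13)) = -2*13*(732 + 13) = -2*13*745 = -1*19370 = -19370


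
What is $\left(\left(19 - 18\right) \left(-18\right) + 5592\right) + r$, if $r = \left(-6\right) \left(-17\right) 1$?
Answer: $5676$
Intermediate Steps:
$r = 102$ ($r = 102 \cdot 1 = 102$)
$\left(\left(19 - 18\right) \left(-18\right) + 5592\right) + r = \left(\left(19 - 18\right) \left(-18\right) + 5592\right) + 102 = \left(1 \left(-18\right) + 5592\right) + 102 = \left(-18 + 5592\right) + 102 = 5574 + 102 = 5676$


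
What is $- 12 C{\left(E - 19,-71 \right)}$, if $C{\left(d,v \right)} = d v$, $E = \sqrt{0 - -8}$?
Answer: $-16188 + 1704 \sqrt{2} \approx -13778.0$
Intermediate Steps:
$E = 2 \sqrt{2}$ ($E = \sqrt{0 + 8} = \sqrt{8} = 2 \sqrt{2} \approx 2.8284$)
$- 12 C{\left(E - 19,-71 \right)} = - 12 \left(2 \sqrt{2} - 19\right) \left(-71\right) = - 12 \left(-19 + 2 \sqrt{2}\right) \left(-71\right) = - 12 \left(1349 - 142 \sqrt{2}\right) = -16188 + 1704 \sqrt{2}$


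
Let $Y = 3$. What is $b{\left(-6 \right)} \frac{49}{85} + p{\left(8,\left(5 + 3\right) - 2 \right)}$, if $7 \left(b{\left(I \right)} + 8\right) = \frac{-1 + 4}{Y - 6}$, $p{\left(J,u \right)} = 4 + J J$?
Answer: $\frac{5381}{85} \approx 63.306$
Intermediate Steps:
$p{\left(J,u \right)} = 4 + J^{2}$
$b{\left(I \right)} = - \frac{57}{7}$ ($b{\left(I \right)} = -8 + \frac{\left(-1 + 4\right) \frac{1}{3 - 6}}{7} = -8 + \frac{3 \frac{1}{-3}}{7} = -8 + \frac{3 \left(- \frac{1}{3}\right)}{7} = -8 + \frac{1}{7} \left(-1\right) = -8 - \frac{1}{7} = - \frac{57}{7}$)
$b{\left(-6 \right)} \frac{49}{85} + p{\left(8,\left(5 + 3\right) - 2 \right)} = - \frac{57 \cdot \frac{49}{85}}{7} + \left(4 + 8^{2}\right) = - \frac{57 \cdot 49 \cdot \frac{1}{85}}{7} + \left(4 + 64\right) = \left(- \frac{57}{7}\right) \frac{49}{85} + 68 = - \frac{399}{85} + 68 = \frac{5381}{85}$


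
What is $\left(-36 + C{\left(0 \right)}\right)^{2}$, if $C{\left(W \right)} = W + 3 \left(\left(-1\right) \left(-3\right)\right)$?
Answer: $729$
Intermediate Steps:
$C{\left(W \right)} = 9 + W$ ($C{\left(W \right)} = W + 3 \cdot 3 = W + 9 = 9 + W$)
$\left(-36 + C{\left(0 \right)}\right)^{2} = \left(-36 + \left(9 + 0\right)\right)^{2} = \left(-36 + 9\right)^{2} = \left(-27\right)^{2} = 729$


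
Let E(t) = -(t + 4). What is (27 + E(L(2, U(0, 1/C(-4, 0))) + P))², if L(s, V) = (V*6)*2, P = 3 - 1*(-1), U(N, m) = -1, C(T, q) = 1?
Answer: 961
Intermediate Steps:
P = 4 (P = 3 + 1 = 4)
L(s, V) = 12*V (L(s, V) = (6*V)*2 = 12*V)
E(t) = -4 - t (E(t) = -(4 + t) = -4 - t)
(27 + E(L(2, U(0, 1/C(-4, 0))) + P))² = (27 + (-4 - (12*(-1) + 4)))² = (27 + (-4 - (-12 + 4)))² = (27 + (-4 - 1*(-8)))² = (27 + (-4 + 8))² = (27 + 4)² = 31² = 961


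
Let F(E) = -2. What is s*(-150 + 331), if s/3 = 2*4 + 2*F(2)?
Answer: 2172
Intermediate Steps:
s = 12 (s = 3*(2*4 + 2*(-2)) = 3*(8 - 4) = 3*4 = 12)
s*(-150 + 331) = 12*(-150 + 331) = 12*181 = 2172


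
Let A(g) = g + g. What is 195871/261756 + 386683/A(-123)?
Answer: -16861401847/10731996 ≈ -1571.1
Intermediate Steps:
A(g) = 2*g
195871/261756 + 386683/A(-123) = 195871/261756 + 386683/((2*(-123))) = 195871*(1/261756) + 386683/(-246) = 195871/261756 + 386683*(-1/246) = 195871/261756 - 386683/246 = -16861401847/10731996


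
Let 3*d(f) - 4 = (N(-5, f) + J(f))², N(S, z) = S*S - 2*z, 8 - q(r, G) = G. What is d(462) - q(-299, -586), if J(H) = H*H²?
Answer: 9723977263430663/3 ≈ 3.2413e+15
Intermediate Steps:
J(H) = H³
q(r, G) = 8 - G
N(S, z) = S² - 2*z
d(f) = 4/3 + (25 + f³ - 2*f)²/3 (d(f) = 4/3 + (((-5)² - 2*f) + f³)²/3 = 4/3 + ((25 - 2*f) + f³)²/3 = 4/3 + (25 + f³ - 2*f)²/3)
d(462) - q(-299, -586) = (4/3 + (25 + 462³ - 2*462)²/3) - (8 - 1*(-586)) = (4/3 + (25 + 98611128 - 924)²/3) - (8 + 586) = (4/3 + (⅓)*98610229²) - 1*594 = (4/3 + (⅓)*9723977263432441) - 594 = (4/3 + 9723977263432441/3) - 594 = 9723977263432445/3 - 594 = 9723977263430663/3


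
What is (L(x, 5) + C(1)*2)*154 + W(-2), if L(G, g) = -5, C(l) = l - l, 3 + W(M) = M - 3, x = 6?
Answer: -778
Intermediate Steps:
W(M) = -6 + M (W(M) = -3 + (M - 3) = -3 + (-3 + M) = -6 + M)
C(l) = 0
(L(x, 5) + C(1)*2)*154 + W(-2) = (-5 + 0*2)*154 + (-6 - 2) = (-5 + 0)*154 - 8 = -5*154 - 8 = -770 - 8 = -778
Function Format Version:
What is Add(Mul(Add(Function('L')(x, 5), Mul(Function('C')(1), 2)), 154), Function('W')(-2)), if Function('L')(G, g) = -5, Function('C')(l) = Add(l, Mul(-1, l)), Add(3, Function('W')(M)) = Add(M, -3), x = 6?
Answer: -778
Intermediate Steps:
Function('W')(M) = Add(-6, M) (Function('W')(M) = Add(-3, Add(M, -3)) = Add(-3, Add(-3, M)) = Add(-6, M))
Function('C')(l) = 0
Add(Mul(Add(Function('L')(x, 5), Mul(Function('C')(1), 2)), 154), Function('W')(-2)) = Add(Mul(Add(-5, Mul(0, 2)), 154), Add(-6, -2)) = Add(Mul(Add(-5, 0), 154), -8) = Add(Mul(-5, 154), -8) = Add(-770, -8) = -778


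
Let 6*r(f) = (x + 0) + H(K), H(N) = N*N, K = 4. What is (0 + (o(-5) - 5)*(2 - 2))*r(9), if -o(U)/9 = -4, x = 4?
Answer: 0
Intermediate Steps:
o(U) = 36 (o(U) = -9*(-4) = 36)
H(N) = N²
r(f) = 10/3 (r(f) = ((4 + 0) + 4²)/6 = (4 + 16)/6 = (⅙)*20 = 10/3)
(0 + (o(-5) - 5)*(2 - 2))*r(9) = (0 + (36 - 5)*(2 - 2))*(10/3) = (0 + 31*0)*(10/3) = (0 + 0)*(10/3) = 0*(10/3) = 0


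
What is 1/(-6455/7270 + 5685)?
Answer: 1454/8264699 ≈ 0.00017593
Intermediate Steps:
1/(-6455/7270 + 5685) = 1/(-6455*1/7270 + 5685) = 1/(-1291/1454 + 5685) = 1/(8264699/1454) = 1454/8264699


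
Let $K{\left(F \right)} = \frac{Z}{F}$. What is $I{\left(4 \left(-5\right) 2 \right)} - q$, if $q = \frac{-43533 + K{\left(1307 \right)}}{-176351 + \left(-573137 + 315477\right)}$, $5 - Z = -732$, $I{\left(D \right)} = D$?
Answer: $- \frac{22746991974}{567252377} \approx -40.1$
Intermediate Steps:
$Z = 737$ ($Z = 5 - -732 = 5 + 732 = 737$)
$K{\left(F \right)} = \frac{737}{F}$
$q = \frac{56896894}{567252377}$ ($q = \frac{-43533 + \frac{737}{1307}}{-176351 + \left(-573137 + 315477\right)} = \frac{-43533 + 737 \cdot \frac{1}{1307}}{-176351 - 257660} = \frac{-43533 + \frac{737}{1307}}{-434011} = \left(- \frac{56896894}{1307}\right) \left(- \frac{1}{434011}\right) = \frac{56896894}{567252377} \approx 0.1003$)
$I{\left(4 \left(-5\right) 2 \right)} - q = 4 \left(-5\right) 2 - \frac{56896894}{567252377} = \left(-20\right) 2 - \frac{56896894}{567252377} = -40 - \frac{56896894}{567252377} = - \frac{22746991974}{567252377}$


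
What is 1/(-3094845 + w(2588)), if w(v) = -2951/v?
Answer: -2588/8009461811 ≈ -3.2312e-7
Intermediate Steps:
1/(-3094845 + w(2588)) = 1/(-3094845 - 2951/2588) = 1/(-8009461811/2588) = -2588/8009461811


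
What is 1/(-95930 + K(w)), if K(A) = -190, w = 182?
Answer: -1/96120 ≈ -1.0404e-5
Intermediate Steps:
1/(-95930 + K(w)) = 1/(-95930 - 190) = 1/(-96120) = -1/96120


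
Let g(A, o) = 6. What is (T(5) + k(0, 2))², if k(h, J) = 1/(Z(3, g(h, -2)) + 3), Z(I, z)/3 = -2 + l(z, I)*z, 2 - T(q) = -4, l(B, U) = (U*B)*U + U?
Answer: 37687321/1046529 ≈ 36.012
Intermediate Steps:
l(B, U) = U + B*U² (l(B, U) = (B*U)*U + U = B*U² + U = U + B*U²)
T(q) = 6 (T(q) = 2 - 1*(-4) = 2 + 4 = 6)
Z(I, z) = -6 + 3*I*z*(1 + I*z) (Z(I, z) = 3*(-2 + (I*(1 + z*I))*z) = 3*(-2 + (I*(1 + I*z))*z) = 3*(-2 + I*z*(1 + I*z)) = -6 + 3*I*z*(1 + I*z))
k(h, J) = 1/1023 (k(h, J) = 1/((-6 + 3*3*6*(1 + 3*6)) + 3) = 1/((-6 + 3*3*6*(1 + 18)) + 3) = 1/((-6 + 3*3*6*19) + 3) = 1/((-6 + 1026) + 3) = 1/(1020 + 3) = 1/1023)
(T(5) + k(0, 2))² = (6 + 1/1023)² = (6139/1023)² = 37687321/1046529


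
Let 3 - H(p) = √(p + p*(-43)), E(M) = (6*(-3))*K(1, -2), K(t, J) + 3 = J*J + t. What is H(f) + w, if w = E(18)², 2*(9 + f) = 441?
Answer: 1299 - 3*I*√987 ≈ 1299.0 - 94.25*I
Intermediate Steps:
K(t, J) = -3 + t + J² (K(t, J) = -3 + (J*J + t) = -3 + (J² + t) = -3 + (t + J²) = -3 + t + J²)
f = 423/2 (f = -9 + (½)*441 = -9 + 441/2 = 423/2 ≈ 211.50)
E(M) = -36 (E(M) = (6*(-3))*(-3 + 1 + (-2)²) = -18*(-3 + 1 + 4) = -18*2 = -36)
H(p) = 3 - √42*√(-p) (H(p) = 3 - √(p + p*(-43)) = 3 - √(p - 43*p) = 3 - √(-42*p) = 3 - √42*√(-p))
w = 1296 (w = (-36)² = 1296)
H(f) + w = (3 - √42*√(-1*423/2)) + 1296 = (3 - √42*√(-423/2)) + 1296 = (3 - √42*3*I*√94/2) + 1296 = (3 - 3*I*√987) + 1296 = 1299 - 3*I*√987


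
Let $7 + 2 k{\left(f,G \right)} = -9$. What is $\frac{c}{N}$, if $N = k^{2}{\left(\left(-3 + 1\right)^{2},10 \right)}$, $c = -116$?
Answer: $- \frac{29}{16} \approx -1.8125$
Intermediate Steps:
$k{\left(f,G \right)} = -8$ ($k{\left(f,G \right)} = - \frac{7}{2} + \frac{1}{2} \left(-9\right) = - \frac{7}{2} - \frac{9}{2} = -8$)
$N = 64$ ($N = \left(-8\right)^{2} = 64$)
$\frac{c}{N} = \frac{1}{64} \left(-116\right) = - \frac{29}{16}$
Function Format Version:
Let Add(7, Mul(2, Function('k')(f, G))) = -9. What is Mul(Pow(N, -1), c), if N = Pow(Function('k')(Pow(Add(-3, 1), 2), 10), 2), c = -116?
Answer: Rational(-29, 16) ≈ -1.8125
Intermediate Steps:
Function('k')(f, G) = -8 (Function('k')(f, G) = Add(Rational(-7, 2), Mul(Rational(1, 2), -9)) = Add(Rational(-7, 2), Rational(-9, 2)) = -8)
N = 64 (N = Pow(-8, 2) = 64)
Mul(Pow(N, -1), c) = Mul(Pow(64, -1), -116) = Mul(Rational(1, 64), -116) = Rational(-29, 16)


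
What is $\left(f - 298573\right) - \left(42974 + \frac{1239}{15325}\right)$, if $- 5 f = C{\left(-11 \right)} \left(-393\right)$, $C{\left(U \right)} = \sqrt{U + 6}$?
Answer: $- \frac{5234209014}{15325} + \frac{393 i \sqrt{5}}{5} \approx -3.4155 \cdot 10^{5} + 175.75 i$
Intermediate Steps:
$C{\left(U \right)} = \sqrt{6 + U}$
$f = \frac{393 i \sqrt{5}}{5}$ ($f = - \frac{\sqrt{6 - 11} \left(-393\right)}{5} = - \frac{\sqrt{-5} \left(-393\right)}{5} = - \frac{i \sqrt{5} \left(-393\right)}{5} = - \frac{\left(-393\right) i \sqrt{5}}{5} = \frac{393 i \sqrt{5}}{5} \approx 175.75 i$)
$\left(f - 298573\right) - \left(42974 + \frac{1239}{15325}\right) = \left(\frac{393 i \sqrt{5}}{5} - 298573\right) - \left(42974 + \frac{1239}{15325}\right) = \left(-298573 + \frac{393 i \sqrt{5}}{5}\right) + \left(\left(3717 \left(- \frac{1}{45975}\right) + 65081\right) - 108055\right) = \left(-298573 + \frac{393 i \sqrt{5}}{5}\right) + \left(\left(- \frac{1239}{15325} + 65081\right) - 108055\right) = \left(-298573 + \frac{393 i \sqrt{5}}{5}\right) + \left(\frac{997365086}{15325} - 108055\right) = \left(-298573 + \frac{393 i \sqrt{5}}{5}\right) - \frac{658577789}{15325} = - \frac{5234209014}{15325} + \frac{393 i \sqrt{5}}{5}$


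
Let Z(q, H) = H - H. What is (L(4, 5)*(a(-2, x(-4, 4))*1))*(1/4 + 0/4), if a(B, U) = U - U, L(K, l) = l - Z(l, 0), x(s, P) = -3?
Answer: 0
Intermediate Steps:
Z(q, H) = 0
L(K, l) = l (L(K, l) = l - 1*0 = l + 0 = l)
a(B, U) = 0
(L(4, 5)*(a(-2, x(-4, 4))*1))*(1/4 + 0/4) = (5*(0*1))*(1/4 + 0/4) = (5*0)*(1*(¼) + 0*(¼)) = 0*(¼ + 0) = 0*(¼) = 0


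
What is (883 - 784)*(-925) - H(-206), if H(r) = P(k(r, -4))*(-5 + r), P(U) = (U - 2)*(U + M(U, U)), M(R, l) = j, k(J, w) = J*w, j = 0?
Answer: 142824633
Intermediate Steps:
M(R, l) = 0
P(U) = U*(-2 + U) (P(U) = (U - 2)*(U + 0) = (-2 + U)*U = U*(-2 + U))
H(r) = -4*r*(-5 + r)*(-2 - 4*r) (H(r) = ((r*(-4))*(-2 + r*(-4)))*(-5 + r) = ((-4*r)*(-2 - 4*r))*(-5 + r) = (-4*r*(-2 - 4*r))*(-5 + r) = -4*r*(-5 + r)*(-2 - 4*r))
(883 - 784)*(-925) - H(-206) = (883 - 784)*(-925) - 8*(-206)*(1 + 2*(-206))*(-5 - 206) = 99*(-925) - 8*(-206)*(1 - 412)*(-211) = -91575 - 8*(-206)*(-411)*(-211) = -91575 - 1*(-142916208) = -91575 + 142916208 = 142824633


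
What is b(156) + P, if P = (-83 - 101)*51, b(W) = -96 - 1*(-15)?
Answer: -9465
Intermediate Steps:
b(W) = -81 (b(W) = -96 + 15 = -81)
P = -9384 (P = -184*51 = -9384)
b(156) + P = -81 - 9384 = -9465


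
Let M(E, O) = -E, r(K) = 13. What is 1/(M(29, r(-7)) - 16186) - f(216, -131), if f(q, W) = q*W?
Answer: 458819639/16215 ≈ 28296.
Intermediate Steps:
f(q, W) = W*q
1/(M(29, r(-7)) - 16186) - f(216, -131) = 1/(-1*29 - 16186) - (-131)*216 = 1/(-29 - 16186) - 1*(-28296) = 1/(-16215) + 28296 = -1/16215 + 28296 = 458819639/16215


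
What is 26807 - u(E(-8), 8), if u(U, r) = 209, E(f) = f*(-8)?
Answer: 26598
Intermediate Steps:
E(f) = -8*f
26807 - u(E(-8), 8) = 26807 - 1*209 = 26807 - 209 = 26598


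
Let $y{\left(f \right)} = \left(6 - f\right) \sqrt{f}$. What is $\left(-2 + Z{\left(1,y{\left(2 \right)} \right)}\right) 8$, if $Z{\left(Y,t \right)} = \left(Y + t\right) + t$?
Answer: $-8 + 64 \sqrt{2} \approx 82.51$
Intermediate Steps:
$y{\left(f \right)} = \sqrt{f} \left(6 - f\right)$
$Z{\left(Y,t \right)} = Y + 2 t$
$\left(-2 + Z{\left(1,y{\left(2 \right)} \right)}\right) 8 = \left(-2 + \left(1 + 2 \sqrt{2} \left(6 - 2\right)\right)\right) 8 = \left(-2 + \left(1 + 2 \sqrt{2} \cdot 4\right)\right) 8 = \left(-2 + \left(1 + 2 \cdot 4 \sqrt{2}\right)\right) 8 = \left(-2 + \left(1 + 8 \sqrt{2}\right)\right) 8 = \left(-1 + 8 \sqrt{2}\right) 8 = -8 + 64 \sqrt{2}$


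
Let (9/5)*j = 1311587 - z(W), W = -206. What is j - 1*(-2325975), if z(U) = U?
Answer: 27492740/9 ≈ 3.0547e+6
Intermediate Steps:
j = 6558965/9 (j = 5*(1311587 - 1*(-206))/9 = 5*(1311587 + 206)/9 = (5/9)*1311793 = 6558965/9 ≈ 7.2877e+5)
j - 1*(-2325975) = 6558965/9 - 1*(-2325975) = 6558965/9 + 2325975 = 27492740/9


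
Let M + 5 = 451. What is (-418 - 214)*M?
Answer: -281872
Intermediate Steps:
M = 446 (M = -5 + 451 = 446)
(-418 - 214)*M = (-418 - 214)*446 = -632*446 = -281872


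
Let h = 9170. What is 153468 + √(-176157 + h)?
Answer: 153468 + I*√166987 ≈ 1.5347e+5 + 408.64*I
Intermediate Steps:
153468 + √(-176157 + h) = 153468 + √(-176157 + 9170) = 153468 + √(-166987) = 153468 + I*√166987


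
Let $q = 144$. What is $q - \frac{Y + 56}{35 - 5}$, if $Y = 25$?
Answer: $\frac{1413}{10} \approx 141.3$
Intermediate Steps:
$q - \frac{Y + 56}{35 - 5} = 144 - \frac{25 + 56}{35 - 5} = 144 - \frac{81}{30} = 144 - 81 \cdot \frac{1}{30} = 144 - \frac{27}{10} = \frac{1413}{10}$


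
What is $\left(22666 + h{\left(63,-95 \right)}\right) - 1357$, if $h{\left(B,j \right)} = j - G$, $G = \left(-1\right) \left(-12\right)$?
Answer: $21202$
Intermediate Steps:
$G = 12$
$h{\left(B,j \right)} = -12 + j$ ($h{\left(B,j \right)} = j - 12 = -12 + j$)
$\left(22666 + h{\left(63,-95 \right)}\right) - 1357 = \left(22666 - 107\right) - 1357 = 22559 - 1357 = 21202$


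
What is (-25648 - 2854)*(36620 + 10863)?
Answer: -1353360466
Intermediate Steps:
(-25648 - 2854)*(36620 + 10863) = -28502*47483 = -1353360466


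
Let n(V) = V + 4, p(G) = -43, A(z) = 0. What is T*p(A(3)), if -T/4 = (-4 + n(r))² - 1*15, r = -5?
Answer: 1720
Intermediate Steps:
n(V) = 4 + V
T = -40 (T = -4*((-4 + (4 - 5))² - 1*15) = -4*((-4 - 1)² - 15) = -4*((-5)² - 15) = -4*(25 - 15) = -4*10 = -40)
T*p(A(3)) = -40*(-43) = 1720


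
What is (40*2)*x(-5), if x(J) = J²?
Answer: 2000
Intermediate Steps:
(40*2)*x(-5) = (40*2)*(-5)² = 80*25 = 2000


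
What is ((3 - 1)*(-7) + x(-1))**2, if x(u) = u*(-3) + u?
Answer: 144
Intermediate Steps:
x(u) = -2*u (x(u) = -3*u + u = -2*u)
((3 - 1)*(-7) + x(-1))**2 = ((3 - 1)*(-7) - 2*(-1))**2 = (2*(-7) + 2)**2 = (-14 + 2)**2 = (-12)**2 = 144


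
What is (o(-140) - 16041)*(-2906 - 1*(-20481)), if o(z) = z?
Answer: -284381075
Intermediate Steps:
(o(-140) - 16041)*(-2906 - 1*(-20481)) = (-140 - 16041)*(-2906 - 1*(-20481)) = -16181*(-2906 + 20481) = -16181*17575 = -284381075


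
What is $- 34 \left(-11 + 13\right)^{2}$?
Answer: $-136$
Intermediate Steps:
$- 34 \left(-11 + 13\right)^{2} = - 34 \cdot 2^{2} = \left(-34\right) 4 = -136$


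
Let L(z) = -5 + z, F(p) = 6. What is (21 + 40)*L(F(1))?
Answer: 61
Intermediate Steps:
(21 + 40)*L(F(1)) = (21 + 40)*(-5 + 6) = 61*1 = 61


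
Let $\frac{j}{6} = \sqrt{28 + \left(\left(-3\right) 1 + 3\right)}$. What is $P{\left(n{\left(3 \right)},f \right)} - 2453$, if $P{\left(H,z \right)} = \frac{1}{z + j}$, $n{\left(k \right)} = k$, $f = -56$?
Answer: $- \frac{93215}{38} - \frac{3 \sqrt{7}}{532} \approx -2453.0$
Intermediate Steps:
$j = 12 \sqrt{7}$ ($j = 6 \sqrt{28 + \left(\left(-3\right) 1 + 3\right)} = 6 \sqrt{28 + \left(-3 + 3\right)} = 6 \sqrt{28 + 0} = 6 \sqrt{28} = 6 \cdot 2 \sqrt{7} = 12 \sqrt{7} \approx 31.749$)
$P{\left(H,z \right)} = \frac{1}{z + 12 \sqrt{7}}$
$P{\left(n{\left(3 \right)},f \right)} - 2453 = \frac{1}{-56 + 12 \sqrt{7}} - 2453 = -2453 + \frac{1}{-56 + 12 \sqrt{7}}$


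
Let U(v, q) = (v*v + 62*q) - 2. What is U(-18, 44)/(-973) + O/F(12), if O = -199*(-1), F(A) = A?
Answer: 157027/11676 ≈ 13.449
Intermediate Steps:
U(v, q) = -2 + v² + 62*q (U(v, q) = (v² + 62*q) - 2 = -2 + v² + 62*q)
O = 199
U(-18, 44)/(-973) + O/F(12) = (-2 + (-18)² + 62*44)/(-973) + 199/12 = (-2 + 324 + 2728)*(-1/973) + 199*(1/12) = 3050*(-1/973) + 199/12 = -3050/973 + 199/12 = 157027/11676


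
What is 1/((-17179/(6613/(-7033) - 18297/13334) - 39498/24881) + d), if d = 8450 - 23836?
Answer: -5395707170383/42943310586942874 ≈ -0.00012565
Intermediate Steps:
d = -15386
1/((-17179/(6613/(-7033) - 18297/13334) - 39498/24881) + d) = 1/((-17179/(6613/(-7033) - 18297/13334) - 39498/24881) - 15386) = 1/((-17179/(6613*(-1/7033) - 18297*1/13334) - 39498*1/24881) - 15386) = 1/((-17179/(-6613/7033 - 18297/13334) - 39498/24881) - 15386) = 1/((-17179/(-216860543/93778022) - 39498/24881) - 15386) = 1/((-17179*(-93778022/216860543) - 39498/24881) - 15386) = 1/((1611012639938/216860543 - 39498/24881) - 15386) = 1/(40075039936569964/5395707170383 - 15386) = 1/(-42943310586942874/5395707170383) = -5395707170383/42943310586942874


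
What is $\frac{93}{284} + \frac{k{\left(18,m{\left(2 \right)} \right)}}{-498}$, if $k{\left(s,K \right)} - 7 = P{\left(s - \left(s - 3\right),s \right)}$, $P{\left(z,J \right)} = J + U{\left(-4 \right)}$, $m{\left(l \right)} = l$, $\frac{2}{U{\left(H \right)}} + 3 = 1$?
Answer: $\frac{6583}{23572} \approx 0.27927$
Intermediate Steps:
$U{\left(H \right)} = -1$ ($U{\left(H \right)} = \frac{2}{-3 + 1} = \frac{2}{-2} = 2 \left(- \frac{1}{2}\right) = -1$)
$P{\left(z,J \right)} = -1 + J$ ($P{\left(z,J \right)} = J - 1 = -1 + J$)
$k{\left(s,K \right)} = 6 + s$ ($k{\left(s,K \right)} = 7 + \left(-1 + s\right) = 6 + s$)
$\frac{93}{284} + \frac{k{\left(18,m{\left(2 \right)} \right)}}{-498} = \frac{93}{284} + \frac{6 + 18}{-498} = 93 \cdot \frac{1}{284} + 24 \left(- \frac{1}{498}\right) = \frac{93}{284} - \frac{4}{83} = \frac{6583}{23572}$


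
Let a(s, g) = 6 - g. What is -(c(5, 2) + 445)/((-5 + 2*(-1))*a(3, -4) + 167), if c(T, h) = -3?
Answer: -442/97 ≈ -4.5567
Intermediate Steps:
-(c(5, 2) + 445)/((-5 + 2*(-1))*a(3, -4) + 167) = -(-3 + 445)/((-5 + 2*(-1))*(6 - 1*(-4)) + 167) = -442/((-5 - 2)*(6 + 4) + 167) = -442/(-7*10 + 167) = -442/(-70 + 167) = -442/97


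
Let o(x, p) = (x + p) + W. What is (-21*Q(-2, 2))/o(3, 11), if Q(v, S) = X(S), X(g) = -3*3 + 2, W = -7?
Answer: 21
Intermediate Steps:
o(x, p) = -7 + p + x (o(x, p) = (x + p) - 7 = (p + x) - 7 = -7 + p + x)
X(g) = -7 (X(g) = -9 + 2 = -7)
Q(v, S) = -7
(-21*Q(-2, 2))/o(3, 11) = (-21*(-7))/(-7 + 11 + 3) = 147/7 = 147*(1/7) = 21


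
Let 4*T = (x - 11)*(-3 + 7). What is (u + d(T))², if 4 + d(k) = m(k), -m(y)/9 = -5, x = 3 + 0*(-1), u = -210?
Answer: 28561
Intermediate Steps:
x = 3 (x = 3 + 0 = 3)
m(y) = 45 (m(y) = -9*(-5) = 45)
T = -8 (T = ((3 - 11)*(-3 + 7))/4 = (-8*4)/4 = (¼)*(-32) = -8)
d(k) = 41 (d(k) = -4 + 45 = 41)
(u + d(T))² = (-210 + 41)² = (-169)² = 28561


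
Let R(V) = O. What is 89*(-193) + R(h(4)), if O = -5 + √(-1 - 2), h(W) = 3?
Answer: -17182 + I*√3 ≈ -17182.0 + 1.732*I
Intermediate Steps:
O = -5 + I*√3 (O = -5 + √(-3) = -5 + I*√3 ≈ -5.0 + 1.732*I)
R(V) = -5 + I*√3
89*(-193) + R(h(4)) = 89*(-193) + (-5 + I*√3) = -17177 + (-5 + I*√3) = -17182 + I*√3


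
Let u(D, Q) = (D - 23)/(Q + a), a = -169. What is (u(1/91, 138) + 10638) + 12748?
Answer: 65973998/2821 ≈ 23387.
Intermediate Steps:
u(D, Q) = (-23 + D)/(-169 + Q) (u(D, Q) = (D - 23)/(Q - 169) = (-23 + D)/(-169 + Q))
(u(1/91, 138) + 10638) + 12748 = ((-23 + 1/91)/(-169 + 138) + 10638) + 12748 = ((-23 + 1/91)/(-31) + 10638) + 12748 = (-1/31*(-2092/91) + 10638) + 12748 = (2092/2821 + 10638) + 12748 = 30011890/2821 + 12748 = 65973998/2821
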